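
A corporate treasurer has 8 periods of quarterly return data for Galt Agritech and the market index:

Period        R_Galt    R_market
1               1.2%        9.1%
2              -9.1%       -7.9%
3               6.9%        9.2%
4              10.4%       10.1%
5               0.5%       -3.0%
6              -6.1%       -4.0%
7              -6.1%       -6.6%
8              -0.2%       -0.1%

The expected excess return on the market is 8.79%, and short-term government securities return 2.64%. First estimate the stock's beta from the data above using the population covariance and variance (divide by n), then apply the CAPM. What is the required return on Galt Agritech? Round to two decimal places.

9.69%

Mean R_i = (1.2 − 9.1 + 6.9 + 10.4 + 0.5 − 6.1 − 6.1 − 0.2) / 8 = -0.3125%
Mean R_m = (9.1 − 7.9 + 9.2 + 10.1 − 3.0 − 4.0 − 6.6 − 0.1) / 8 = 0.8500%
Σ(R_i − R̄_i)(R_m − R̄_m) = 316.6350  ⇒  Cov = 316.6350 / 8 = 39.5794
Σ(R_m − R̄_m)² = 394.6600  ⇒  Var(R_m) = 394.6600 / 8 = 49.3325
β = Cov / Var(R_m) = 39.5794 / 49.3325 = 0.8023
E(R) = R_f + β × MRP = 2.64% + 0.8023 × 8.79% = 9.69%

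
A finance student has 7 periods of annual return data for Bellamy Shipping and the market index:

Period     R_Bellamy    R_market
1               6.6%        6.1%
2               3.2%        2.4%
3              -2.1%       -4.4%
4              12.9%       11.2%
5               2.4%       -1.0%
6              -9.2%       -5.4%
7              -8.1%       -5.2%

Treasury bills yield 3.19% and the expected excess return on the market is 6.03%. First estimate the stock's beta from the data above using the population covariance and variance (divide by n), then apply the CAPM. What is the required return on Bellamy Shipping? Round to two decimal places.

Mean R_i = (6.6 + 3.2 − 2.1 + 12.9 + 2.4 − 9.2 − 8.1) / 7 = 0.8143%
Mean R_m = (6.1 + 2.4 − 4.4 + 11.2 − 1.0 − 5.4 − 5.2) / 7 = 0.5286%
Σ(R_i − R̄_i)(R_m − R̄_m) = 288.0471  ⇒  Cov = 288.0471 / 7 = 41.1496
Σ(R_m − R̄_m)² = 243.0143  ⇒  Var(R_m) = 243.0143 / 7 = 34.7163
β = Cov / Var(R_m) = 41.1496 / 34.7163 = 1.1853
E(R) = R_f + β × MRP = 3.19% + 1.1853 × 6.03% = 10.34%

10.34%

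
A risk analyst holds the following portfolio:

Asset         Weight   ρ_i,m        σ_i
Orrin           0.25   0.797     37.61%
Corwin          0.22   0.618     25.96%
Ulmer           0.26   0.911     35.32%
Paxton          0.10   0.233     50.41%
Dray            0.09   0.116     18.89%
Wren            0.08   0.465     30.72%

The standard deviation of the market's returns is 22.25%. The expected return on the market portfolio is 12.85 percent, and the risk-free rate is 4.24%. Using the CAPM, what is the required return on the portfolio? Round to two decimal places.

12.72%

β_Orrin = 0.797 × 37.61% / 22.25% = 1.3472
β_Corwin = 0.618 × 25.96% / 22.25% = 0.7210
β_Ulmer = 0.911 × 35.32% / 22.25% = 1.4461
β_Paxton = 0.233 × 50.41% / 22.25% = 0.5279
β_Dray = 0.116 × 18.89% / 22.25% = 0.0985
β_Wren = 0.465 × 30.72% / 22.25% = 0.6420
β_P = Σ w_i β_i = 0.25×1.3472 + 0.22×0.7210 + 0.26×1.4461 + 0.10×0.5279 + 0.09×0.0985 + 0.08×0.6420 = 0.9844
MRP = 12.85% − 4.24% = 8.61%
E(R_P) = R_f + β_P × MRP = 4.24% + 0.9844 × 8.61% = 12.72%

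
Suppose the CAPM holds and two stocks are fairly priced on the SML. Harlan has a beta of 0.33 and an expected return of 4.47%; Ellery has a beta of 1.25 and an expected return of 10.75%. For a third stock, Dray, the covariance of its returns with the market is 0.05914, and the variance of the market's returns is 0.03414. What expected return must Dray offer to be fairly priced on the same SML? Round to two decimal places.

MRP = (10.75% − 4.47%) / (1.25 − 0.33) = 6.8261%
R_f = 4.47% − 0.33 × 6.8261% = 2.2174%
β_Dray = Cov / Var(R_m) = 0.05914 / 0.03414 = 1.7323
E(R_Dray) = R_f + β × MRP = 2.2174% + 1.7323 × 6.8261% = 14.04%

14.04%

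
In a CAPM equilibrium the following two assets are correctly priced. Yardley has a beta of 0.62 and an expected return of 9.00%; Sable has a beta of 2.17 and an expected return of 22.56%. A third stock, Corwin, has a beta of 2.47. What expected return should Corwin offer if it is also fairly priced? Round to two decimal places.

MRP (SML slope) = (22.56% − 9.00%) / (2.17 − 0.62) = 13.56% / 1.55 = 8.7484%
R_f (intercept) = 9.00% − 0.62 × 8.7484% = 3.5760%
E(R_Corwin) = R_f + β × MRP = 3.5760% + 2.47 × 8.7484% = 25.18%

25.18%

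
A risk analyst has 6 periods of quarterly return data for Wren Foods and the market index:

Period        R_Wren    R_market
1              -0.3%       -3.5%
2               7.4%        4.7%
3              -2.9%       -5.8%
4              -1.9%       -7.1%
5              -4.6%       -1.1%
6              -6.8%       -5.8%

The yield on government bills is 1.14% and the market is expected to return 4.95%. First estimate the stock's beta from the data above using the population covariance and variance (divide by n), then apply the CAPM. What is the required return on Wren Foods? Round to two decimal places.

Mean R_i = (-0.3 + 7.4 − 2.9 − 1.9 − 4.6 − 6.8) / 6 = -1.5167%
Mean R_m = (-3.5 + 4.7 − 5.8 − 7.1 − 1.1 − 5.8) / 6 = -3.1000%
Σ(R_i − R̄_i)(R_m − R̄_m) = 82.4300  ⇒  Cov = 82.4300 / 6 = 13.7383
Σ(R_m − R̄_m)² = 95.5800  ⇒  Var(R_m) = 95.5800 / 6 = 15.9300
β = Cov / Var(R_m) = 13.7383 / 15.9300 = 0.8624
MRP = 4.95% − 1.14% = 3.81%
E(R) = R_f + β × MRP = 1.14% + 0.8624 × 3.81% = 4.43%

4.43%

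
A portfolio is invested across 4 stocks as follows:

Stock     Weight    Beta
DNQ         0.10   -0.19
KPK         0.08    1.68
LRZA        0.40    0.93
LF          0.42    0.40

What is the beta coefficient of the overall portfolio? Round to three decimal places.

β_P = Σ w_i β_i = 0.10×-0.19 + 0.08×1.68 + 0.40×0.93 + 0.42×0.40 = 0.6554

0.655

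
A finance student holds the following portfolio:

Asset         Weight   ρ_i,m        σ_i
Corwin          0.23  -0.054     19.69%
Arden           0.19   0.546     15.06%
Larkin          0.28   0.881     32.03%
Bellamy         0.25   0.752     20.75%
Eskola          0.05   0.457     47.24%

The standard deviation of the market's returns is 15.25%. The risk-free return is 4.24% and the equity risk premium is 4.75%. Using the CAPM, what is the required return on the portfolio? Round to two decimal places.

8.66%

β_Corwin = -0.054 × 19.69% / 15.25% = -0.0697
β_Arden = 0.546 × 15.06% / 15.25% = 0.5392
β_Larkin = 0.881 × 32.03% / 15.25% = 1.8504
β_Bellamy = 0.752 × 20.75% / 15.25% = 1.0232
β_Eskola = 0.457 × 47.24% / 15.25% = 1.4157
β_P = Σ w_i β_i = 0.23×-0.0697 + 0.19×0.5392 + 0.28×1.8504 + 0.25×1.0232 + 0.05×1.4157 = 0.9311
E(R_P) = R_f + β_P × MRP = 4.24% + 0.9311 × 4.75% = 8.66%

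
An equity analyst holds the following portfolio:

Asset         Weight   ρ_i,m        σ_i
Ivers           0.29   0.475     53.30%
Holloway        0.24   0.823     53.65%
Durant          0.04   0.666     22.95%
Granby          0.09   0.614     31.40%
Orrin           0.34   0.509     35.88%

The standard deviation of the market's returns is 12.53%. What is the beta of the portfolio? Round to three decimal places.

2.115

β_Ivers = 0.475 × 53.30% / 12.53% = 2.0206
β_Holloway = 0.823 × 53.65% / 12.53% = 3.5239
β_Durant = 0.666 × 22.95% / 12.53% = 1.2198
β_Granby = 0.614 × 31.40% / 12.53% = 1.5387
β_Orrin = 0.509 × 35.88% / 12.53% = 1.4575
β_P = Σ w_i β_i = 0.29×2.0206 + 0.24×3.5239 + 0.04×1.2198 + 0.09×1.5387 + 0.34×1.4575 = 2.1145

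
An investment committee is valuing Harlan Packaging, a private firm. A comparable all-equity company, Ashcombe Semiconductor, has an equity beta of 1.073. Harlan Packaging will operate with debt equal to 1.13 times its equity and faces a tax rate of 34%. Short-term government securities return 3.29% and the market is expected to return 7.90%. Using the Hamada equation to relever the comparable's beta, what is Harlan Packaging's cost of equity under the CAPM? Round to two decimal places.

11.93%

β_L = β_U × [1 + (1 − t)(D/E)] = 1.073 × [1 + (1 − 0.34) × 1.13]
    = 1.073 × [1 + 0.66 × 1.13] = 1.073 × 1.7458 = 1.8732
MRP = 7.90% − 3.29% = 4.61%
E(R) = R_f + β_L × MRP = 3.29% + 1.8732 × 4.61% = 11.93%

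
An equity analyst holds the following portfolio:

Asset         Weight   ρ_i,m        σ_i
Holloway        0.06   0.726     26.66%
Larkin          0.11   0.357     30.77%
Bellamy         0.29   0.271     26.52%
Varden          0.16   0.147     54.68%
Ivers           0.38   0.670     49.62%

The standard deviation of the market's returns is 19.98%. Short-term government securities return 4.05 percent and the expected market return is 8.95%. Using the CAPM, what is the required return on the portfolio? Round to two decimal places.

β_Holloway = 0.726 × 26.66% / 19.98% = 0.9687
β_Larkin = 0.357 × 30.77% / 19.98% = 0.5498
β_Bellamy = 0.271 × 26.52% / 19.98% = 0.3597
β_Varden = 0.147 × 54.68% / 19.98% = 0.4023
β_Ivers = 0.670 × 49.62% / 19.98% = 1.6639
β_P = Σ w_i β_i = 0.06×0.9687 + 0.11×0.5498 + 0.29×0.3597 + 0.16×0.4023 + 0.38×1.6639 = 0.9196
MRP = 8.95% − 4.05% = 4.90%
E(R_P) = R_f + β_P × MRP = 4.05% + 0.9196 × 4.90% = 8.56%

8.56%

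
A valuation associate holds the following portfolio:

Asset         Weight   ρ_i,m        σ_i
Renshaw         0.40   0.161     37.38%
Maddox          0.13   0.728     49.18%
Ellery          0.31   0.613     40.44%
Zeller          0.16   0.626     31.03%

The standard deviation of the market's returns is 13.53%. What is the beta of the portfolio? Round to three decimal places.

β_Renshaw = 0.161 × 37.38% / 13.53% = 0.4448
β_Maddox = 0.728 × 49.18% / 13.53% = 2.6462
β_Ellery = 0.613 × 40.44% / 13.53% = 1.8322
β_Zeller = 0.626 × 31.03% / 13.53% = 1.4357
β_P = Σ w_i β_i = 0.40×0.4448 + 0.13×2.6462 + 0.31×1.8322 + 0.16×1.4357 = 1.3196

1.320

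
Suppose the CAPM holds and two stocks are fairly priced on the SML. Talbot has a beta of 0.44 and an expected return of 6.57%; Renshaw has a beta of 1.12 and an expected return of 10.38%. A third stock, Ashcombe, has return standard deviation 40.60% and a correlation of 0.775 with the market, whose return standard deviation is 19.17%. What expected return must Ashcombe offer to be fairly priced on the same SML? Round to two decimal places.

13.30%

MRP = (10.38% − 6.57%) / (1.12 − 0.44) = 5.6029%
R_f = 6.57% − 0.44 × 5.6029% = 4.1047%
β_Ashcombe = ρ·σ_i/σ_m = 0.775 × 40.60 / 19.17 = 1.6414
E(R_Ashcombe) = R_f + β × MRP = 4.1047% + 1.6414 × 5.6029% = 13.30%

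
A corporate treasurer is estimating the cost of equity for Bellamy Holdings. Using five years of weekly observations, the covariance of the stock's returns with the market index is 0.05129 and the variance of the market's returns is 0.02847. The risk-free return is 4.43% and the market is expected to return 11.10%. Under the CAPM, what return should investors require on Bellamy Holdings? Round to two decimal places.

16.45%

β = Cov(R_i, R_m) / Var(R_m) = 0.05129 / 0.02847 = 1.8015
MRP = 11.10% − 4.43% = 6.67%
E(R) = R_f + β × MRP = 4.43% + 1.8015 × 6.67% = 16.45%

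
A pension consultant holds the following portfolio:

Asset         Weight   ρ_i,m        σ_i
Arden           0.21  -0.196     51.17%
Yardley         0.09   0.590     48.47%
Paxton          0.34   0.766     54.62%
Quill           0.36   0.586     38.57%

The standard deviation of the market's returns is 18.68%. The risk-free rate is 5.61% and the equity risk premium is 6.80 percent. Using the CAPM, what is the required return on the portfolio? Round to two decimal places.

13.92%

β_Arden = -0.196 × 51.17% / 18.68% = -0.5369
β_Yardley = 0.590 × 48.47% / 18.68% = 1.5309
β_Paxton = 0.766 × 54.62% / 18.68% = 2.2398
β_Quill = 0.586 × 38.57% / 18.68% = 1.2100
β_P = Σ w_i β_i = 0.21×-0.5369 + 0.09×1.5309 + 0.34×2.2398 + 0.36×1.2100 = 1.2222
E(R_P) = R_f + β_P × MRP = 5.61% + 1.2222 × 6.80% = 13.92%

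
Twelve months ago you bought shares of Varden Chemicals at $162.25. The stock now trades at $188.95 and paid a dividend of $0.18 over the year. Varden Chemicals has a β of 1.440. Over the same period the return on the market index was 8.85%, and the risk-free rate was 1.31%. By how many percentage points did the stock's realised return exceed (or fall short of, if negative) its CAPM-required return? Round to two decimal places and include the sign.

+4.40%

Realised HPR = (P1 + D1 − P0) / P0 = (188.95 + 0.18 − 162.25) / 162.25 = 26.88 / 162.25 = 16.5670%
MRP = 8.85% − 1.31% = 7.54%
CAPM required = R_f + β·MRP = 1.31% + 1.440 × 7.54% = 12.16760%
α = realised − required = 16.5670% − 12.16760% = +4.40%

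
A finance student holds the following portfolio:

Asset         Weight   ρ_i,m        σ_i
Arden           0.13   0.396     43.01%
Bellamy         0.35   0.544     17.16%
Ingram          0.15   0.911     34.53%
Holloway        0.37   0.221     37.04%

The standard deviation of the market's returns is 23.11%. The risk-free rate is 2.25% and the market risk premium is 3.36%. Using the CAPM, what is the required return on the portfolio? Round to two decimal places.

4.17%

β_Arden = 0.396 × 43.01% / 23.11% = 0.7370
β_Bellamy = 0.544 × 17.16% / 23.11% = 0.4039
β_Ingram = 0.911 × 34.53% / 23.11% = 1.3612
β_Holloway = 0.221 × 37.04% / 23.11% = 0.3542
β_P = Σ w_i β_i = 0.13×0.7370 + 0.35×0.4039 + 0.15×1.3612 + 0.37×0.3542 = 0.5724
E(R_P) = R_f + β_P × MRP = 2.25% + 0.5724 × 3.36% = 4.17%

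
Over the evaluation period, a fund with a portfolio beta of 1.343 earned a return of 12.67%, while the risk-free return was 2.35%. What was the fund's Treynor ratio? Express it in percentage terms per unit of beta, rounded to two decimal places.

7.68%

Treynor = (R_P − R_f) / β_P = (12.67% − 2.35%) / 1.3430 = 10.32% / 1.3430 = 7.68%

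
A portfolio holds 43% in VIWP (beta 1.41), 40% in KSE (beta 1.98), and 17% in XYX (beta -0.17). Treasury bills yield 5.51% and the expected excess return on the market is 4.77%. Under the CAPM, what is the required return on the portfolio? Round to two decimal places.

12.04%

β_P = Σ w_i β_i = 0.43×1.41 + 0.40×1.98 + 0.17×-0.17 = 1.3694
E(R_P) = R_f + β_P × MRP = 5.51% + 1.3694 × 4.77% = 12.04%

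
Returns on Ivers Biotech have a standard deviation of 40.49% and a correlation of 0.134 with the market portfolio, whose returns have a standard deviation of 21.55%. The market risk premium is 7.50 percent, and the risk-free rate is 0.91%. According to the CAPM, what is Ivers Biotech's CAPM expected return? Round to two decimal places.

β = ρ × σ_i / σ_m = 0.134 × 40.49% / 21.55% = 0.2518
E(R) = 0.91% + 0.2518 × 7.50% = 2.80%

2.80%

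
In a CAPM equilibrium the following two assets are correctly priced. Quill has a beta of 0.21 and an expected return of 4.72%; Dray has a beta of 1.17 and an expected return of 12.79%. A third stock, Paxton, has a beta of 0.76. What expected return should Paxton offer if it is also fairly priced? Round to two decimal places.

MRP (SML slope) = (12.79% − 4.72%) / (1.17 − 0.21) = 8.07% / 0.96 = 8.4063%
R_f (intercept) = 4.72% − 0.21 × 8.4063% = 2.9547%
E(R_Paxton) = R_f + β × MRP = 2.9547% + 0.76 × 8.4063% = 9.34%

9.34%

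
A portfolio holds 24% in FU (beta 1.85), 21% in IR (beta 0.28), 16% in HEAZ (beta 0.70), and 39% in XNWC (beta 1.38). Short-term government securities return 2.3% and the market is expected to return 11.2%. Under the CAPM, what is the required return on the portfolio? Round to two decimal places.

β_P = Σ w_i β_i = 0.24×1.85 + 0.21×0.28 + 0.16×0.70 + 0.39×1.38 = 1.1530
MRP = 11.2% − 2.3% = 8.90%
E(R_P) = R_f + β_P × MRP = 2.3% + 1.1530 × 8.9% = 12.56%

12.56%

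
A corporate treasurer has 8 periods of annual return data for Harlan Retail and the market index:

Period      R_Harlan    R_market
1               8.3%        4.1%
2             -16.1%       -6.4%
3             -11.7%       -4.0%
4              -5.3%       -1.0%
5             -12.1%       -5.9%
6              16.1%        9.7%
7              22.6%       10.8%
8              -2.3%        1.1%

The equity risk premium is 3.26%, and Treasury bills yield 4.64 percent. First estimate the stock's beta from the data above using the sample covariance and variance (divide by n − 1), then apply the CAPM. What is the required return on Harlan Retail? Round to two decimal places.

Mean R_i = (8.3 − 16.1 − 11.7 − 5.3 − 12.1 + 16.1 + 22.6 − 2.3) / 8 = -0.0625%
Mean R_m = (4.1 − 6.4 − 4.0 − 1.0 − 5.9 + 9.7 + 10.8 + 1.1) / 8 = 1.0500%
Σ(R_i − R̄_i)(R_m − R̄_m) = 658.8050  ⇒  Cov = 658.8050 / 7 = 94.1150
Σ(R_m − R̄_m)² = 312.7000  ⇒  Var(R_m) = 312.7000 / 7 = 44.6714
β = Cov / Var(R_m) = 94.1150 / 44.6714 = 2.1068
E(R) = R_f + β × MRP = 4.64% + 2.1068 × 3.26% = 11.51%

11.51%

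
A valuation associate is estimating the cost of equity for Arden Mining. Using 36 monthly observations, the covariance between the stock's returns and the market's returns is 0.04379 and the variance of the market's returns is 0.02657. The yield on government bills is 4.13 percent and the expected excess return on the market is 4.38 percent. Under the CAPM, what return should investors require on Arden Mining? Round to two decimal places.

11.35%

β = Cov(R_i, R_m) / Var(R_m) = 0.04379 / 0.02657 = 1.6481
E(R) = R_f + β × MRP = 4.13% + 1.6481 × 4.38% = 11.35%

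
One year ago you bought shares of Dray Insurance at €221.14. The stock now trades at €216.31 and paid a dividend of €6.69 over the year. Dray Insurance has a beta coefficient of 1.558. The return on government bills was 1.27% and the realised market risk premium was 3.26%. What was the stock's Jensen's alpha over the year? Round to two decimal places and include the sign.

Realised HPR = (P1 + D1 − P0) / P0 = (216.31 + 6.69 − 221.14) / 221.14 = 1.86 / 221.14 = 0.8411%
CAPM required = R_f + β·MRP = 1.27% + 1.558 × 3.26% = 6.34908%
α = realised − required = 0.8411% − 6.34908% = -5.51%

-5.51%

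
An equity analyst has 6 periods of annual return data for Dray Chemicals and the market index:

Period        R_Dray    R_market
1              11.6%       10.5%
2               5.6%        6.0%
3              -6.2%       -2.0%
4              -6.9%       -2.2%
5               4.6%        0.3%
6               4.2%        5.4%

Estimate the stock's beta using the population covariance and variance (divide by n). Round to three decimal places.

1.292

Mean R_i = (11.6 + 5.6 − 6.2 − 6.9 + 4.6 + 4.2) / 6 = 2.1500%
Mean R_m = (10.5 + 6.0 − 2.0 − 2.2 + 0.3 + 5.4) / 6 = 3.0000%
Σ(R_i − R̄_i)(R_m − R̄_m) = 168.3400  ⇒  Cov = 168.3400 / 6 = 28.0567
Σ(R_m − R̄_m)² = 130.3400  ⇒  Var(R_m) = 130.3400 / 6 = 21.7233
β = Cov / Var(R_m) = 28.0567 / 21.7233 = 1.2915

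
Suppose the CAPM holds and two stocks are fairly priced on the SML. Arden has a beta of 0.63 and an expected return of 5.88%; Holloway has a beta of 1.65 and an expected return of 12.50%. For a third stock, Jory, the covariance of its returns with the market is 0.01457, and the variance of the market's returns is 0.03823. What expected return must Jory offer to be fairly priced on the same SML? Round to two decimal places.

4.26%

MRP = (12.50% − 5.88%) / (1.65 − 0.63) = 6.4902%
R_f = 5.88% − 0.63 × 6.4902% = 1.7912%
β_Jory = Cov / Var(R_m) = 0.01457 / 0.03823 = 0.3811
E(R_Jory) = R_f + β × MRP = 1.7912% + 0.3811 × 6.4902% = 4.26%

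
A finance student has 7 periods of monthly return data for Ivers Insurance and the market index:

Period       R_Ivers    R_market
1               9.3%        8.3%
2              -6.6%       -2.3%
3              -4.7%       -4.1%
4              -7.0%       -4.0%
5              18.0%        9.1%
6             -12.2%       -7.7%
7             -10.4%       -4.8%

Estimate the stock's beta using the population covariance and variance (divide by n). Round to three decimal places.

Mean R_i = (9.3 − 6.6 − 4.7 − 7.0 + 18.0 − 12.2 − 10.4) / 7 = -1.9429%
Mean R_m = (8.3 − 2.3 − 4.1 − 4.0 + 9.1 − 7.7 − 4.8) / 7 = -0.7857%
Σ(R_i − R̄_i)(R_m − R̄_m) = 436.6143  ⇒  Cov = 436.6143 / 7 = 62.3735
Σ(R_m − R̄_m)² = 267.8086  ⇒  Var(R_m) = 267.8086 / 7 = 38.2584
β = Cov / Var(R_m) = 62.3735 / 38.2584 = 1.6303

1.630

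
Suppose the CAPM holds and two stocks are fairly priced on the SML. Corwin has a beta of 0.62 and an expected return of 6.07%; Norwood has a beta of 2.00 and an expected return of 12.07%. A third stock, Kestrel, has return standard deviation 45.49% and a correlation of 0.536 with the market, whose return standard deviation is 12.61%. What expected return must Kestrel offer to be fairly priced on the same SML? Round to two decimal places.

11.78%

MRP = (12.07% − 6.07%) / (2.00 − 0.62) = 4.3478%
R_f = 6.07% − 0.62 × 4.3478% = 3.3744%
β_Kestrel = ρ·σ_i/σ_m = 0.536 × 45.49 / 12.61 = 1.9336
E(R_Kestrel) = R_f + β × MRP = 3.3744% + 1.9336 × 4.3478% = 11.78%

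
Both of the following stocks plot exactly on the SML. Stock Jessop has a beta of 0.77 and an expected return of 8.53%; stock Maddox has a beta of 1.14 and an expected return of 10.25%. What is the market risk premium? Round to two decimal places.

4.65%

Both satisfy E(R) = R_f + β·MRP, so the slope of the SML is
MRP = (10.25% − 8.53%) / (1.14 − 0.77) = 1.72% / 0.37 = 4.6486%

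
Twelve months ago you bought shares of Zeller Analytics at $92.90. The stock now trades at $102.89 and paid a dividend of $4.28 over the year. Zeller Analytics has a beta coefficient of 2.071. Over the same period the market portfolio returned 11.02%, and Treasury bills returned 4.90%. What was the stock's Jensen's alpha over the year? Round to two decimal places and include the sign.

Realised HPR = (P1 + D1 − P0) / P0 = (102.89 + 4.28 − 92.90) / 92.90 = 14.27 / 92.90 = 15.3606%
MRP = 11.02% − 4.90% = 6.12%
CAPM required = R_f + β·MRP = 4.90% + 2.071 × 6.12% = 17.57452%
α = realised − required = 15.3606% − 17.57452% = -2.21%

-2.21%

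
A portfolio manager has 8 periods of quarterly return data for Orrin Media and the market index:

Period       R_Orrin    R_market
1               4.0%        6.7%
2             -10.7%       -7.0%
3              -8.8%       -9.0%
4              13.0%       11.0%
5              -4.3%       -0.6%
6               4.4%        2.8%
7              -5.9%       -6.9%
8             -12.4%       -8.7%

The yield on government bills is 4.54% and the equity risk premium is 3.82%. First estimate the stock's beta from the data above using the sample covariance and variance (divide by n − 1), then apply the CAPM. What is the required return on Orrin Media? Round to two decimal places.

Mean R_i = (4.0 − 10.7 − 8.8 + 13.0 − 4.3 + 4.4 − 5.9 − 12.4) / 8 = -2.5875%
Mean R_m = (6.7 − 7.0 − 9.0 + 11.0 − 0.6 + 2.8 − 6.9 − 8.7) / 8 = -1.4625%
Σ(R_i − R̄_i)(R_m − R̄_m) = 457.1163  ⇒  Cov = 457.1163 / 7 = 65.3023
Σ(R_m − R̄_m)² = 410.2788  ⇒  Var(R_m) = 410.2788 / 7 = 58.6113
β = Cov / Var(R_m) = 65.3023 / 58.6113 = 1.1142
E(R) = R_f + β × MRP = 4.54% + 1.1142 × 3.82% = 8.80%

8.80%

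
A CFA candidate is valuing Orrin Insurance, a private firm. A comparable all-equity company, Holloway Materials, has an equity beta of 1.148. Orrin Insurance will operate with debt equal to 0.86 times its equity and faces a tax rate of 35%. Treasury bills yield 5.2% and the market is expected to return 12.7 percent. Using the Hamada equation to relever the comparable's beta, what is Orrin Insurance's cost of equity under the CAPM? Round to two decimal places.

β_L = β_U × [1 + (1 − t)(D/E)] = 1.148 × [1 + (1 − 0.35) × 0.86]
    = 1.148 × [1 + 0.65 × 0.86] = 1.148 × 1.5590 = 1.7897
MRP = 12.7% − 5.2% = 7.50%
E(R) = R_f + β_L × MRP = 5.2% + 1.7897 × 7.5% = 18.62%

18.62%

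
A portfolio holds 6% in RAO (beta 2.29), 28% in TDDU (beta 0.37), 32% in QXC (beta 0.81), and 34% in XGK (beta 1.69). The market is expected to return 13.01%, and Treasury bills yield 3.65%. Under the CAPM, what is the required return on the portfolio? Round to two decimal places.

β_P = Σ w_i β_i = 0.06×2.29 + 0.28×0.37 + 0.32×0.81 + 0.34×1.69 = 1.0748
MRP = 13.01% − 3.65% = 9.36%
E(R_P) = R_f + β_P × MRP = 3.65% + 1.0748 × 9.36% = 13.71%

13.71%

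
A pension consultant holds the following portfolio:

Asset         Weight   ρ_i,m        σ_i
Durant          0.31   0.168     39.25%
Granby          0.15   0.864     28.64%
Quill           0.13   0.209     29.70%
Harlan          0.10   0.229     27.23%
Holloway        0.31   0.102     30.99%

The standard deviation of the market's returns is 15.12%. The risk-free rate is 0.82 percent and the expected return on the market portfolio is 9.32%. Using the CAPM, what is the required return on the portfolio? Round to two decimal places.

5.41%

β_Durant = 0.168 × 39.25% / 15.12% = 0.4361
β_Granby = 0.864 × 28.64% / 15.12% = 1.6366
β_Quill = 0.209 × 29.70% / 15.12% = 0.4105
β_Harlan = 0.229 × 27.23% / 15.12% = 0.4124
β_Holloway = 0.102 × 30.99% / 15.12% = 0.2091
β_P = Σ w_i β_i = 0.31×0.4361 + 0.15×1.6366 + 0.13×0.4105 + 0.10×0.4124 + 0.31×0.2091 = 0.5401
MRP = 9.32% − 0.82% = 8.50%
E(R_P) = R_f + β_P × MRP = 0.82% + 0.5401 × 8.50% = 5.41%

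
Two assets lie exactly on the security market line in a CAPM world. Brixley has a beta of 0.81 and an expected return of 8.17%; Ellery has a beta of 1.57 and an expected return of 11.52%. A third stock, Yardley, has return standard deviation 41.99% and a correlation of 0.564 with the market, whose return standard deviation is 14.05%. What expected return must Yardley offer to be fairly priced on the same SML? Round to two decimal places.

MRP = (11.52% − 8.17%) / (1.57 − 0.81) = 4.4079%
R_f = 8.17% − 0.81 × 4.4079% = 4.5996%
β_Yardley = ρ·σ_i/σ_m = 0.564 × 41.99 / 14.05 = 1.6856
E(R_Yardley) = R_f + β × MRP = 4.5996% + 1.6856 × 4.4079% = 12.03%

12.03%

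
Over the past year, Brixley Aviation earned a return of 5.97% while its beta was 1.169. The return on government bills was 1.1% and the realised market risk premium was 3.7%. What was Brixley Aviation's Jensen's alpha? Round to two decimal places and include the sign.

CAPM benchmark = R_f + β(R_m − R_f) = 1.1% + 1.169 × 3.7% = 5.4253%
α = actual − benchmark = 5.97% − 5.4253% = +0.54%

+0.54%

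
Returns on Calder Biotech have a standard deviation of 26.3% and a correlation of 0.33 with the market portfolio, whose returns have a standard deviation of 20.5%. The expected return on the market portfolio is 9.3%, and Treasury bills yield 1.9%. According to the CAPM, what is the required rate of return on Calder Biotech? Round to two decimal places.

5.03%

β = ρ × σ_i / σ_m = 0.33 × 26.3% / 20.5% = 0.4234
MRP = 9.3% − 1.9% = 7.40%
E(R) = 1.9% + 0.4234 × 7.4% = 5.03%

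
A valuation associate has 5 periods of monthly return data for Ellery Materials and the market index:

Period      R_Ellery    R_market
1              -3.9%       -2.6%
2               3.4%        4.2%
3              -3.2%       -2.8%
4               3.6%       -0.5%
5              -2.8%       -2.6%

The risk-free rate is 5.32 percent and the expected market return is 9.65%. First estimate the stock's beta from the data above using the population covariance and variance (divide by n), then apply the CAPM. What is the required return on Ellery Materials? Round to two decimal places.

Mean R_i = (-3.9 + 3.4 − 3.2 + 3.6 − 2.8) / 5 = -0.5800%
Mean R_m = (-2.6 + 4.2 − 2.8 − 0.5 − 2.6) / 5 = -0.8600%
Σ(R_i − R̄_i)(R_m − R̄_m) = 36.3660  ⇒  Cov = 36.3660 / 5 = 7.2732
Σ(R_m − R̄_m)² = 35.5520  ⇒  Var(R_m) = 35.5520 / 5 = 7.1104
β = Cov / Var(R_m) = 7.2732 / 7.1104 = 1.0229
MRP = 9.65% − 5.32% = 4.33%
E(R) = R_f + β × MRP = 5.32% + 1.0229 × 4.33% = 9.75%

9.75%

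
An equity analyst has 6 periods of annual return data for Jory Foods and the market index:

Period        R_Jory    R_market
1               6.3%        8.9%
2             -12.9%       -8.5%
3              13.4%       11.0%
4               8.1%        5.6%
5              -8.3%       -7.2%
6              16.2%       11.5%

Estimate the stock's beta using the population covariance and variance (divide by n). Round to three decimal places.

Mean R_i = (6.3 − 12.9 + 13.4 + 8.1 − 8.3 + 16.2) / 6 = 3.8000%
Mean R_m = (8.9 − 8.5 + 11.0 + 5.6 − 7.2 + 11.5) / 6 = 3.5500%
Σ(R_i − R̄_i)(R_m − R̄_m) = 523.6000  ⇒  Cov = 523.6000 / 6 = 87.2667
Σ(R_m − R̄_m)² = 412.2950  ⇒  Var(R_m) = 412.2950 / 6 = 68.7158
β = Cov / Var(R_m) = 87.2667 / 68.7158 = 1.2700

1.270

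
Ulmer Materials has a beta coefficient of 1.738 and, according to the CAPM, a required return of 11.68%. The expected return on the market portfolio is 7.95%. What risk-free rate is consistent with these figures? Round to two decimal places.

2.90%

E(R) = R_f + β(E(R_m) − R_f) = R_f(1 − β) + β·E(R_m)
11.68% = R_f × (1 − 1.738) + 1.738 × 7.95%
11.68% = R_f × -0.738 + 13.81710%
R_f = (11.68% − 13.81710%) / -0.738 = 2.90%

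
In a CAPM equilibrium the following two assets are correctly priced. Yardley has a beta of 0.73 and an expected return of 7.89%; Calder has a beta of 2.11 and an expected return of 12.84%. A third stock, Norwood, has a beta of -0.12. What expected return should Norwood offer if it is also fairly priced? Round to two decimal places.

4.84%

MRP (SML slope) = (12.84% − 7.89%) / (2.11 − 0.73) = 4.95% / 1.38 = 3.5870%
R_f (intercept) = 7.89% − 0.73 × 3.5870% = 5.2715%
E(R_Norwood) = R_f + β × MRP = 5.2715% + -0.12 × 3.5870% = 4.84%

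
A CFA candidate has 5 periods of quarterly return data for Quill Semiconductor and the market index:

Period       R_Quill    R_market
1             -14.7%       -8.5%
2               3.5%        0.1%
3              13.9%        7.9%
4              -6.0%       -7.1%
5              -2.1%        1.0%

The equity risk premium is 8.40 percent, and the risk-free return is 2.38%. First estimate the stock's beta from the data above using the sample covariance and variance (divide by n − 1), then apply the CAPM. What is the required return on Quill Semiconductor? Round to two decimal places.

15.10%

Mean R_i = (-14.7 + 3.5 + 13.9 − 6.0 − 2.1) / 5 = -1.0800%
Mean R_m = (-8.5 + 0.1 + 7.9 − 7.1 + 1.0) / 5 = -1.3200%
Σ(R_i − R̄_i)(R_m − R̄_m) = 268.4820  ⇒  Cov = 268.4820 / 4 = 67.1205
Σ(R_m − R̄_m)² = 177.3680  ⇒  Var(R_m) = 177.3680 / 4 = 44.3420
β = Cov / Var(R_m) = 67.1205 / 44.3420 = 1.5137
E(R) = R_f + β × MRP = 2.38% + 1.5137 × 8.40% = 15.10%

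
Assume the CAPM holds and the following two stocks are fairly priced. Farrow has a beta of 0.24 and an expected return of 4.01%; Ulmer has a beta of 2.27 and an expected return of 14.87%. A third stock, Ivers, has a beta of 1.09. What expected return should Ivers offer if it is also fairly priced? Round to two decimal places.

MRP (SML slope) = (14.87% − 4.01%) / (2.27 − 0.24) = 10.86% / 2.03 = 5.3498%
R_f (intercept) = 4.01% − 0.24 × 5.3498% = 2.7260%
E(R_Ivers) = R_f + β × MRP = 2.7260% + 1.09 × 5.3498% = 8.56%

8.56%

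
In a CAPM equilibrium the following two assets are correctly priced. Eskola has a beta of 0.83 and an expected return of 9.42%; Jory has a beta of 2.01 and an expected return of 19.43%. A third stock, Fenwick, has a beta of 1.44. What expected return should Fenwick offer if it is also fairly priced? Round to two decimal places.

MRP (SML slope) = (19.43% − 9.42%) / (2.01 − 0.83) = 10.01% / 1.18 = 8.4831%
R_f (intercept) = 9.42% − 0.83 × 8.4831% = 2.3790%
E(R_Fenwick) = R_f + β × MRP = 2.3790% + 1.44 × 8.4831% = 14.59%

14.59%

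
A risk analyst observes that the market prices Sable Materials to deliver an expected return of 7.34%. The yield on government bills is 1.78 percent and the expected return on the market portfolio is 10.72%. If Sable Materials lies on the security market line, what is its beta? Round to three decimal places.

0.622

MRP = 10.72% − 1.78% = 8.94%
β = (E(R) − R_f) / MRP = (7.34% − 1.78%) / 8.94% = 5.56% / 8.94% = 0.622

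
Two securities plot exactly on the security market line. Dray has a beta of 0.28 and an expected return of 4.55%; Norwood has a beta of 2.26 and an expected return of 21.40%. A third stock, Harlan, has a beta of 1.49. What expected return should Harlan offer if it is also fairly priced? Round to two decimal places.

14.85%

MRP (SML slope) = (21.40% − 4.55%) / (2.26 − 0.28) = 16.85% / 1.98 = 8.5101%
R_f (intercept) = 4.55% − 0.28 × 8.5101% = 2.1672%
E(R_Harlan) = R_f + β × MRP = 2.1672% + 1.49 × 8.5101% = 14.85%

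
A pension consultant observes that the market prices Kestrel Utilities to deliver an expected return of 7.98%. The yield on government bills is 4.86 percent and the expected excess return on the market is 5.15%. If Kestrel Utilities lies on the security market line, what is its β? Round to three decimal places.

β = (E(R) − R_f) / MRP = (7.98% − 4.86%) / 5.15% = 3.12% / 5.15% = 0.606

0.606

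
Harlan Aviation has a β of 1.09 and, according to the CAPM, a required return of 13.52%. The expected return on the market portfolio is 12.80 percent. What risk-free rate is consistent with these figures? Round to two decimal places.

E(R) = R_f + β(E(R_m) − R_f) = R_f(1 − β) + β·E(R_m)
13.52% = R_f × (1 − 1.09) + 1.09 × 12.80%
13.52% = R_f × -0.09 + 13.9520%
R_f = (13.52% − 13.9520%) / -0.09 = 4.80%

4.80%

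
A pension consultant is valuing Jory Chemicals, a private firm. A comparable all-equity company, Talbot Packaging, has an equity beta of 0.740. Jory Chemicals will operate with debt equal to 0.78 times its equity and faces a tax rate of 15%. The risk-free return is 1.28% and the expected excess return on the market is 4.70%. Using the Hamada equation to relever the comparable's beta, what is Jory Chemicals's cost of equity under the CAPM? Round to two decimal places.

7.06%

β_L = β_U × [1 + (1 − t)(D/E)] = 0.740 × [1 + (1 − 0.15) × 0.78]
    = 0.740 × [1 + 0.85 × 0.78] = 0.740 × 1.6630 = 1.2306
E(R) = R_f + β_L × MRP = 1.28% + 1.2306 × 4.70% = 7.06%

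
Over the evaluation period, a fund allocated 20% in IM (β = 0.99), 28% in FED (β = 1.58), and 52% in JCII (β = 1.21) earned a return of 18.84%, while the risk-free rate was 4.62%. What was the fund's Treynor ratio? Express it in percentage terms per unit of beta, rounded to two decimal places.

β_P = 0.20×0.99 + 0.28×1.58 + 0.52×1.21 = 1.2696
Treynor = (R_P − R_f) / β_P = (18.84% − 4.62%) / 1.2696 = 14.22% / 1.2696 = 11.20%

11.20%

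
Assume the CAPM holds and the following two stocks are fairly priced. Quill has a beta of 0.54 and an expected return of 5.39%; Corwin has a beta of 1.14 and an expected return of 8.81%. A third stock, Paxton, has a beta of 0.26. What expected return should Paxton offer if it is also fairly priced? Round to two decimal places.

3.79%

MRP (SML slope) = (8.81% − 5.39%) / (1.14 − 0.54) = 3.42% / 0.60 = 5.7000%
R_f (intercept) = 5.39% − 0.54 × 5.7000% = 2.3120%
E(R_Paxton) = R_f + β × MRP = 2.3120% + 0.26 × 5.7000% = 3.79%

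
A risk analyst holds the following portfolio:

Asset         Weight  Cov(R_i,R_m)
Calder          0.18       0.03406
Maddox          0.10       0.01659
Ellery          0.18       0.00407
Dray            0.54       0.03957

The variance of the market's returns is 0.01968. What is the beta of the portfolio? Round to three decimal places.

1.519

β_Calder = 0.03406 / 0.01968 = 1.7307
β_Maddox = 0.01659 / 0.01968 = 0.8430
β_Ellery = 0.00407 / 0.01968 = 0.2068
β_Dray = 0.03957 / 0.01968 = 2.0107
β_P = Σ w_i β_i = 0.18×1.7307 + 0.10×0.8430 + 0.18×0.2068 + 0.54×2.0107 = 1.5188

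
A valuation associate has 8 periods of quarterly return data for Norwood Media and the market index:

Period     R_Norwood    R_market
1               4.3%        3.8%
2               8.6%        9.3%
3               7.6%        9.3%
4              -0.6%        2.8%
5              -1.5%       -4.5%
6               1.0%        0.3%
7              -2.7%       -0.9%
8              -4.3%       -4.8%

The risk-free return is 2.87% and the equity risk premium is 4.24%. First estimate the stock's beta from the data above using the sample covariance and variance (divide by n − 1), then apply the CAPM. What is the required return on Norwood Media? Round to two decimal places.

Mean R_i = (4.3 + 8.6 + 7.6 − 0.6 − 1.5 + 1.0 − 2.7 − 4.3) / 8 = 1.5500%
Mean R_m = (3.8 + 9.3 + 9.3 + 2.8 − 4.5 + 0.3 − 0.9 − 4.8) / 8 = 1.9125%
Σ(R_i − R̄_i)(R_m − R̄_m) = 171.7250  ⇒  Cov = 171.7250 / 7 = 24.5321
Σ(R_m − R̄_m)² = 210.1888  ⇒  Var(R_m) = 210.1888 / 7 = 30.0270
β = Cov / Var(R_m) = 24.5321 / 30.0270 = 0.8170
E(R) = R_f + β × MRP = 2.87% + 0.8170 × 4.24% = 6.33%

6.33%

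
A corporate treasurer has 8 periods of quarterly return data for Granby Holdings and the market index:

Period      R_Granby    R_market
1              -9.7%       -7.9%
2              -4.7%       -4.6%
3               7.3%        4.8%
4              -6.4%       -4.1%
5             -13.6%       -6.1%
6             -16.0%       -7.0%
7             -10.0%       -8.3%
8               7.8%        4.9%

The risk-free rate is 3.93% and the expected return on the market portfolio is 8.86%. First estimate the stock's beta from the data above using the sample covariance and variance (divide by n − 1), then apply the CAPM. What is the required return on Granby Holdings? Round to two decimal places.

11.61%

Mean R_i = (-9.7 − 4.7 + 7.3 − 6.4 − 13.6 − 16.0 − 10.0 + 7.8) / 8 = -5.6625%
Mean R_m = (-7.9 − 4.6 + 4.8 − 4.1 − 6.1 − 7.0 − 8.3 + 4.9) / 8 = -3.5375%
Σ(R_i − R̄_i)(R_m − R̄_m) = 315.4613  ⇒  Cov = 315.4613 / 7 = 45.0659
Σ(R_m − R̄_m)² = 202.4188  ⇒  Var(R_m) = 202.4188 / 7 = 28.9170
β = Cov / Var(R_m) = 45.0659 / 28.9170 = 1.5585
MRP = 8.86% − 3.93% = 4.93%
E(R) = R_f + β × MRP = 3.93% + 1.5585 × 4.93% = 11.61%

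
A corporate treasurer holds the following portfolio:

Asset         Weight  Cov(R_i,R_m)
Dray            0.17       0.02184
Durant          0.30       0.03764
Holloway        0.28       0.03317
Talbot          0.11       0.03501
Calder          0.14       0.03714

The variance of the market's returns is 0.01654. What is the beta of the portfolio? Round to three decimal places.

2.016

β_Dray = 0.02184 / 0.01654 = 1.3204
β_Durant = 0.03764 / 0.01654 = 2.2757
β_Holloway = 0.03317 / 0.01654 = 2.0054
β_Talbot = 0.03501 / 0.01654 = 2.1167
β_Calder = 0.03714 / 0.01654 = 2.2455
β_P = Σ w_i β_i = 0.17×1.3204 + 0.30×2.2757 + 0.28×2.0054 + 0.11×2.1167 + 0.14×2.2455 = 2.0159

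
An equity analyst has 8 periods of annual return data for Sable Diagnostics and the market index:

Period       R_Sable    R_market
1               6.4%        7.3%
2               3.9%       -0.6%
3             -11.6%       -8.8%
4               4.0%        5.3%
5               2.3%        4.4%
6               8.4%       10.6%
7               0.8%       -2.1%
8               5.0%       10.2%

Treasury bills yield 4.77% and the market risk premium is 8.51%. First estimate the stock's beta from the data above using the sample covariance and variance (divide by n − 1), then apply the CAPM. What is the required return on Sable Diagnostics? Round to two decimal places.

11.65%

Mean R_i = (6.4 + 3.9 − 11.6 + 4.0 + 2.3 + 8.4 + 0.8 + 5.0) / 8 = 2.4000%
Mean R_m = (7.3 − 0.6 − 8.8 + 5.3 + 4.4 + 10.6 − 2.1 + 10.2) / 8 = 3.2875%
Σ(R_i − R̄_i)(R_m − R̄_m) = 253.0200  ⇒  Cov = 253.0200 / 7 = 36.1457
Σ(R_m − R̄_m)² = 312.8888  ⇒  Var(R_m) = 312.8888 / 7 = 44.6984
β = Cov / Var(R_m) = 36.1457 / 44.6984 = 0.8087
E(R) = R_f + β × MRP = 4.77% + 0.8087 × 8.51% = 11.65%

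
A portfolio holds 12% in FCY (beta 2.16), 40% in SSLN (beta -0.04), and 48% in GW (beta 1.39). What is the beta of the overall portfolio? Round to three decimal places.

0.910

β_P = Σ w_i β_i = 0.12×2.16 + 0.40×-0.04 + 0.48×1.39 = 0.9104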